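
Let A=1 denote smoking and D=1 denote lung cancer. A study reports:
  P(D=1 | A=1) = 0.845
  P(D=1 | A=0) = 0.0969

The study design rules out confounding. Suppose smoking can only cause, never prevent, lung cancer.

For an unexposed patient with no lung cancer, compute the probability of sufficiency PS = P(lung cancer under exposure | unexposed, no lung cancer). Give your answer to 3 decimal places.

PS ≈ 0.828

Let p₁ = 0.845, p₀ = 0.0969.
Under exogeneity and monotonicity, PS = (p₁ − p₀) / (1 − p₀).
PS = (0.845 − 0.0969) / (1 − 0.0969) = 0.7481 / 0.9031 ≈ 0.8284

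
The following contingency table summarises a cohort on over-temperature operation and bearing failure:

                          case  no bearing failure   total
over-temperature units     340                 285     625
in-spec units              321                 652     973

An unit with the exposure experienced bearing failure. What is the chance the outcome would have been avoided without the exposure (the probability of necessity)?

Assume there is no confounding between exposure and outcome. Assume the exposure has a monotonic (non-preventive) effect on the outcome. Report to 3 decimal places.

PN ≈ 0.394

p₁ = P(outcome | exposed) = 340/625 = 0.544
p₀ = P(outcome | unexposed) = 321/973 = 0.32991
Under exogeneity and monotonicity, PN = (p₁ − p₀) / p₁.
PN = (0.544 − 0.32991) / 0.544 = 0.21409 / 0.544 ≈ 0.3936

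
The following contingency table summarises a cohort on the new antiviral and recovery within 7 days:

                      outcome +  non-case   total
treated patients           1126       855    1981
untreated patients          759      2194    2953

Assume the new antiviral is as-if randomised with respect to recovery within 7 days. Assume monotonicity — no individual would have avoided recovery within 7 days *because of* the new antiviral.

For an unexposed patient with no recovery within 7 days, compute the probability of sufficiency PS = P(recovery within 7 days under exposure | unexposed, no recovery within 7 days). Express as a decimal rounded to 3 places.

p₁ = P(outcome | exposed) = 1126/1981 = 0.5684
p₀ = P(outcome | unexposed) = 759/2953 = 0.25703
Under exogeneity and monotonicity, PS = (p₁ − p₀)/(1 − p₀).
PS = (0.5684 − 0.25703) / 0.74297 ≈ 0.4191

PS ≈ 0.419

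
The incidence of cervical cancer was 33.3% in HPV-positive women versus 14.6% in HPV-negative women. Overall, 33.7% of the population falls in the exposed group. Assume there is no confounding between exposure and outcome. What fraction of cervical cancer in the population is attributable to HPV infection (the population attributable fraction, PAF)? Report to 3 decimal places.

p₁ = 0.333, p₀ = 0.146.
Overall risk P(Y=1) = π·p₁ + (1−π)·p₀ = 0.337×0.333 + 0.663×0.146 = 0.20902.
Under exogeneity, PAF = [P(Y=1) − p₀] / P(Y=1).
PAF = (0.20902 − 0.146) / 0.20902 ≈ 0.3015

PAF ≈ 0.301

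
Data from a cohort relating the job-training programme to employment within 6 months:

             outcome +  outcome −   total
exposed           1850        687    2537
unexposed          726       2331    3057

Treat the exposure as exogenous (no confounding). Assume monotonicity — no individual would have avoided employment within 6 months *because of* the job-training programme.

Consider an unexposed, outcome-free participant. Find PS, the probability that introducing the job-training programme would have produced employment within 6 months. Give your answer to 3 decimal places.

p₁ = P(outcome | exposed) = 1850/2537 = 0.72921
p₀ = P(outcome | unexposed) = 726/3057 = 0.23749
Under exogeneity and monotonicity, PS = (p₁ − p₀) / (1 − p₀).
PS = (0.72921 − 0.23749) / (1 − 0.23749) = 0.49172 / 0.76251 ≈ 0.6449

PS ≈ 0.645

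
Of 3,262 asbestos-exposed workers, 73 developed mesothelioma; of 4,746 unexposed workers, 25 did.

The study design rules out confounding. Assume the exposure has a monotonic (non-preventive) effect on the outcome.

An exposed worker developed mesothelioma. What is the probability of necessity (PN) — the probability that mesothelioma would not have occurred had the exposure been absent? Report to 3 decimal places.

p₁ = P(outcome | exposed) = 73/3262 = 0.022379
p₀ = P(outcome | unexposed) = 25/4746 = 0.0052676
Under exogeneity and monotonicity, PN = (p₁ − p₀) / p₁.
PN = (0.022379 − 0.0052676) / 0.022379 = 0.017111 / 0.022379 ≈ 0.7646

PN ≈ 0.765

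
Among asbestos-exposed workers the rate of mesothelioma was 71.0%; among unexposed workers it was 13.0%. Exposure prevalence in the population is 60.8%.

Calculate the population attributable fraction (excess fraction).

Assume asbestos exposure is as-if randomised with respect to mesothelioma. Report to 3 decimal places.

PAF ≈ 0.731

p₁ = 0.71, p₀ = 0.13.
Overall risk P(Y=1) = π·p₁ + (1−π)·p₀ = 0.608×0.71 + 0.392×0.13 = 0.48264.
Under exogeneity, PAF = [P(Y=1) − p₀] / P(Y=1).
PAF = (0.48264 − 0.13) / 0.48264 ≈ 0.7306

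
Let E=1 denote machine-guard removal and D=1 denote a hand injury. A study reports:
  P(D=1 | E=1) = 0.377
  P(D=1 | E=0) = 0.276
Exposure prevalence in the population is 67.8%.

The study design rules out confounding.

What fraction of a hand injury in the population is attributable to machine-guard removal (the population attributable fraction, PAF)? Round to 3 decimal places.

Let p₁ = 0.377, p₀ = 0.276.
Overall risk P(Y=1) = π·p₁ + (1−π)·p₀ = 0.678×0.377 + 0.322×0.276 = 0.34448.
Under exogeneity, PAF = [P(Y=1) − p₀] / P(Y=1).
PAF = (0.34448 − 0.276) / 0.34448 ≈ 0.1988

PAF ≈ 0.199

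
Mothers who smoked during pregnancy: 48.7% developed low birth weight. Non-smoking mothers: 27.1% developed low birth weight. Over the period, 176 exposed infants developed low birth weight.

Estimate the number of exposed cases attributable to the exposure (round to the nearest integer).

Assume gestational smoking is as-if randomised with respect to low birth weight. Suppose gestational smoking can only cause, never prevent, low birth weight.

about 78 cases

p₁ = 0.487, p₀ = 0.271.
PN = (p₁ − p₀)/p₁ = (0.487 − 0.271) / 0.487 ≈ 0.44353.
Attributable cases ≈ PN × (exposed cases) = 0.44353 × 176 ≈ 78.06.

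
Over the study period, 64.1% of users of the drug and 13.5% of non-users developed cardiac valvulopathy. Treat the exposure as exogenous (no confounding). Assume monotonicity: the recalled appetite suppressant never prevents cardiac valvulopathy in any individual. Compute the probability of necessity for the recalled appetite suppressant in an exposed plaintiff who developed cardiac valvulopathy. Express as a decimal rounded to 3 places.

PN ≈ 0.789

p₁ = 0.641, p₀ = 0.135.
Under exogeneity and monotonicity, PN = (p₁ − p₀) / p₁.
PN = (0.641 − 0.135) / 0.641 = 0.506 / 0.641 ≈ 0.7894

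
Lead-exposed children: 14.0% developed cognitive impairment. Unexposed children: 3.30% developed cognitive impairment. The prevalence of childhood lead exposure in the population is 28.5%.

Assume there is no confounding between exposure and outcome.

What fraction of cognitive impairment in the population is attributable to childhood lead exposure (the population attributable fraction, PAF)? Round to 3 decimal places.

PAF ≈ 0.480

p₁ = 0.14, p₀ = 0.033.
Overall risk P(Y=1) = π·p₁ + (1−π)·p₀ = 0.285×0.14 + 0.715×0.033 = 0.063495.
Under exogeneity, PAF = [P(Y=1) − p₀] / P(Y=1).
PAF = (0.063495 − 0.033) / 0.063495 ≈ 0.4803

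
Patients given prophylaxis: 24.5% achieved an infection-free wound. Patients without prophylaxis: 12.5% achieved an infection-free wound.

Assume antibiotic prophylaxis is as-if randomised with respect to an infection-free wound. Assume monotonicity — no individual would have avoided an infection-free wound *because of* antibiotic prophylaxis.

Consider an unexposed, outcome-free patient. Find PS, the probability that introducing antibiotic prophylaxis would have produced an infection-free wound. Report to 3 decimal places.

p₁ = 0.245, p₀ = 0.125.
Under exogeneity and monotonicity, PS = (p₁ − p₀) / (1 − p₀).
PS = (0.245 − 0.125) / (1 − 0.125) = 0.12 / 0.875 ≈ 0.1371

PS ≈ 0.137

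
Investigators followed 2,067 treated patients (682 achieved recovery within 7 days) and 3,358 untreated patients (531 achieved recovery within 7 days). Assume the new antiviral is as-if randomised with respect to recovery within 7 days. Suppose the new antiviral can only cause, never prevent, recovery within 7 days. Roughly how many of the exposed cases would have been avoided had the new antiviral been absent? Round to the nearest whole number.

about 355 cases

p₁ = P(outcome | exposed) = 682/2067 = 0.32995
p₀ = P(outcome | unexposed) = 531/3358 = 0.15813
PN = (p₁ − p₀)/p₁ = (0.32995 − 0.15813) / 0.32995 ≈ 0.52074.
Attributable cases ≈ PN × (exposed cases) = 0.52074 × 682 ≈ 355.15.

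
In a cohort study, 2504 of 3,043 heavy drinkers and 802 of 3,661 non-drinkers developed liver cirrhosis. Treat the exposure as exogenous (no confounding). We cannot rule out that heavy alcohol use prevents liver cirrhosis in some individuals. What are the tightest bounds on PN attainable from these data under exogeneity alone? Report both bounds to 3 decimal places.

p₁ = P(outcome | exposed) = 2504/3043 = 0.82287
p₀ = P(outcome | unexposed) = 802/3661 = 0.21907
Under exogeneity alone the bounds on PN are max{0,(p₁−p₀)/p₁} ≤ PN ≤ min{1,(1−p₀)/p₁}.
  lower = (p₁ − p₀)/p₁ = 0.60381 / 0.82287 ≈ 0.7338
  upper = min{1, (1 − p₀)/p₁} = 0.78093 / 0.82287 ≈ 0.9490

0.734 ≤ PN ≤ 0.949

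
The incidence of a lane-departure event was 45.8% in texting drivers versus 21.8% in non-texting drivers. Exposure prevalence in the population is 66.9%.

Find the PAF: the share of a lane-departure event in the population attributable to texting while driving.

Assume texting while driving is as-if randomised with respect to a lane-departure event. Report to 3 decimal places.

p₁ = 0.458, p₀ = 0.218.
Overall risk P(Y=1) = π·p₁ + (1−π)·p₀ = 0.669×0.458 + 0.331×0.218 = 0.37856.
Under exogeneity, PAF = [P(Y=1) − p₀] / P(Y=1).
PAF = (0.37856 − 0.218) / 0.37856 ≈ 0.4241

PAF ≈ 0.424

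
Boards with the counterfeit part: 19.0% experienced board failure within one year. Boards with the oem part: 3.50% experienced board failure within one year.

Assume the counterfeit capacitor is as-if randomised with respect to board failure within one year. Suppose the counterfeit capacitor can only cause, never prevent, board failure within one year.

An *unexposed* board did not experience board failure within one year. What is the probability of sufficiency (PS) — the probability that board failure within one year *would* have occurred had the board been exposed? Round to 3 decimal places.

PS ≈ 0.161

p₁ = 0.19, p₀ = 0.035.
Under exogeneity and monotonicity, PS = (p₁ − p₀) / (1 − p₀).
PS = (0.19 − 0.035) / (1 − 0.035) = 0.155 / 0.965 ≈ 0.1606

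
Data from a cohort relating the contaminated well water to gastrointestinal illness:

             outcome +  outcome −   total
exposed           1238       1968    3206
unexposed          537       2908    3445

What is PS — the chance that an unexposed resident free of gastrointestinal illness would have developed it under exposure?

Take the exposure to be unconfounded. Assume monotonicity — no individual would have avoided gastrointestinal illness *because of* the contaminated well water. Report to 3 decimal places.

PS ≈ 0.273

p₁ = P(outcome | exposed) = 1238/3206 = 0.38615
p₀ = P(outcome | unexposed) = 537/3445 = 0.15588
Under exogeneity and monotonicity, PS = (p₁ − p₀)/(1 − p₀).
PS = (0.38615 − 0.15588) / 0.84412 ≈ 0.2728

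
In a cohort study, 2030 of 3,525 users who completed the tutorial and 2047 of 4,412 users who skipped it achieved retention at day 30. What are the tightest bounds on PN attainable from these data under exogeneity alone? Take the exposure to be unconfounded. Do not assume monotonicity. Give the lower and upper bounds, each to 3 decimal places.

p₁ = P(outcome | exposed) = 2030/3525 = 0.57589
p₀ = P(outcome | unexposed) = 2047/4412 = 0.46396
Under exogeneity alone the bounds on PN are max{0,(p₁−p₀)/p₁} ≤ PN ≤ min{1,(1−p₀)/p₁}.
  lower = (p₁ − p₀)/p₁ = 0.11192 / 0.57589 ≈ 0.1944
  upper = min{1, (1 − p₀)/p₁} = 0.53604 / 0.57589 ≈ 0.9308

0.194 ≤ PN ≤ 0.931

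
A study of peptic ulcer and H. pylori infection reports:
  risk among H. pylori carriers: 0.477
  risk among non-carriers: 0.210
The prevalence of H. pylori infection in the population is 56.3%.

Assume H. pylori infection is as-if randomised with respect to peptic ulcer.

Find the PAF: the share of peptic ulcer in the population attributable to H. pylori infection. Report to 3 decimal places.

PAF ≈ 0.417

Let p₁ = 0.477, p₀ = 0.21.
Overall risk P(Y=1) = π·p₁ + (1−π)·p₀ = 0.563×0.477 + 0.437×0.21 = 0.36032.
Under exogeneity, PAF = [P(Y=1) − p₀] / P(Y=1).
PAF = (0.36032 − 0.21) / 0.36032 ≈ 0.4172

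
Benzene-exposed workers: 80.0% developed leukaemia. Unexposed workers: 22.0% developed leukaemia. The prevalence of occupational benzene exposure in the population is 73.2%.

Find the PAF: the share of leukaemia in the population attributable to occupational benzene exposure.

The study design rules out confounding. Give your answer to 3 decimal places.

PAF ≈ 0.659

p₁ = 0.8, p₀ = 0.22.
Overall risk P(Y=1) = π·p₁ + (1−π)·p₀ = 0.732×0.8 + 0.268×0.22 = 0.64456.
Under exogeneity, PAF = [P(Y=1) − p₀] / P(Y=1).
PAF = (0.64456 − 0.22) / 0.64456 ≈ 0.6587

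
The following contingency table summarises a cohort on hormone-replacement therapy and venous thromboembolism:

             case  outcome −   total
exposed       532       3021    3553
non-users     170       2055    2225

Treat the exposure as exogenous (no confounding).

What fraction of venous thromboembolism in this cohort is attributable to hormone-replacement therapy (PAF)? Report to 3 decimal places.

p₁ = P(outcome | exposed) = 532/3553 = 0.14973
p₀ = P(outcome | unexposed) = 170/2225 = 0.076404
Exposure prevalence π = 3553/5778 = 0.61492; overall risk P(Y=1) = 0.1215.
Under exogeneity, PAF = [P(Y=1) − p₀]/P(Y=1).
PAF = (0.1215 − 0.076404) / 0.1215 ≈ 0.3711

PAF ≈ 0.371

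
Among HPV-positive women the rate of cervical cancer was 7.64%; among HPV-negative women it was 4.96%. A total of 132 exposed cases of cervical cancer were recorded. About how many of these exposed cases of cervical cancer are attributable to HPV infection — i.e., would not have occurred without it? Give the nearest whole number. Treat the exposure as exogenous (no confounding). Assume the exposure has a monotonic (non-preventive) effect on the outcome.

p₁ = 0.0764, p₀ = 0.0496.
PN = (p₁ − p₀)/p₁ = (0.0764 − 0.0496) / 0.0764 ≈ 0.35079.
Attributable cases ≈ PN × (exposed cases) = 0.35079 × 132 ≈ 46.30.

about 46 cases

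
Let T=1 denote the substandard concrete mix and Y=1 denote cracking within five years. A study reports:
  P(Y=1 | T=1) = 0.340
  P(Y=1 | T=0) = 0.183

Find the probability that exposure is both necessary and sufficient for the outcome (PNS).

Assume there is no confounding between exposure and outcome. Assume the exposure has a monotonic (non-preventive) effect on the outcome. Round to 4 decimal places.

Let p₁ = 0.34, p₀ = 0.183.
Under exogeneity and monotonicity, PNS = p₁ − p₀.
PNS = 0.34 − 0.183 = 0.157

PNS ≈ 0.1570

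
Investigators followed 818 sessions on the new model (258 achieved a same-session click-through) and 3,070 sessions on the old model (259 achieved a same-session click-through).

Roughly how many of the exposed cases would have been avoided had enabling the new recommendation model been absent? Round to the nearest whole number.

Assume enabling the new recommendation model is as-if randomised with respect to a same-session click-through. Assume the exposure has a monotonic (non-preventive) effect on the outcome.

about 189 cases

p₁ = P(outcome | exposed) = 258/818 = 0.3154
p₀ = P(outcome | unexposed) = 259/3070 = 0.084365
PN = (p₁ − p₀)/p₁ = (0.3154 − 0.084365) / 0.3154 ≈ 0.73252.
Attributable cases ≈ PN × (exposed cases) = 0.73252 × 258 ≈ 188.99.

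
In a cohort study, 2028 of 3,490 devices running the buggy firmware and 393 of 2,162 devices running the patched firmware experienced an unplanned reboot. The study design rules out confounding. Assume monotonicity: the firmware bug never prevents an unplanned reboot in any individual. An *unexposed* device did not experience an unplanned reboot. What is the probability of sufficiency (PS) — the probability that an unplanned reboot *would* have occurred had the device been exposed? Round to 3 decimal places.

PS ≈ 0.488

p₁ = P(outcome | exposed) = 2028/3490 = 0.58109
p₀ = P(outcome | unexposed) = 393/2162 = 0.18178
Under exogeneity and monotonicity, PS = (p₁ − p₀) / (1 − p₀).
PS = (0.58109 − 0.18178) / (1 − 0.18178) = 0.39931 / 0.81822 ≈ 0.4880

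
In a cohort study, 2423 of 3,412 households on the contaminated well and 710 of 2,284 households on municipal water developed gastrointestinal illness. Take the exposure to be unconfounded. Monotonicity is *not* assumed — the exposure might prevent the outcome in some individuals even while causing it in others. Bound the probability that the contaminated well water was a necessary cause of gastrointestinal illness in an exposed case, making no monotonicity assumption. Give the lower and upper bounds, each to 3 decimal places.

0.562 ≤ PN ≤ 0.970

p₁ = P(outcome | exposed) = 2423/3412 = 0.71014
p₀ = P(outcome | unexposed) = 710/2284 = 0.31086
Under exogeneity alone the bounds on PN are max{0,(p₁−p₀)/p₁} ≤ PN ≤ min{1,(1−p₀)/p₁}.
  lower = (p₁ − p₀)/p₁ = 0.39928 / 0.71014 ≈ 0.5623
  upper = min{1, (1 − p₀)/p₁} = 0.68914 / 0.71014 ≈ 0.9704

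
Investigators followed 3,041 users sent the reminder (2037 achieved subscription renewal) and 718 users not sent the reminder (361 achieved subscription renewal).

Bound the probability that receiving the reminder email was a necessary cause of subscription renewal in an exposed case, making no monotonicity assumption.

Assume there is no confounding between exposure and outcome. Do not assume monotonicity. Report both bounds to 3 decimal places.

p₁ = P(outcome | exposed) = 2037/3041 = 0.66985
p₀ = P(outcome | unexposed) = 361/718 = 0.50279
Under exogeneity alone the bounds on PN are max{0,(p₁−p₀)/p₁} ≤ PN ≤ min{1,(1−p₀)/p₁}.
  lower = (p₁ − p₀)/p₁ = 0.16706 / 0.66985 ≈ 0.2494
  upper = min{1, (1 − p₀)/p₁} = 0.49721 / 0.66985 ≈ 0.7423

0.249 ≤ PN ≤ 0.742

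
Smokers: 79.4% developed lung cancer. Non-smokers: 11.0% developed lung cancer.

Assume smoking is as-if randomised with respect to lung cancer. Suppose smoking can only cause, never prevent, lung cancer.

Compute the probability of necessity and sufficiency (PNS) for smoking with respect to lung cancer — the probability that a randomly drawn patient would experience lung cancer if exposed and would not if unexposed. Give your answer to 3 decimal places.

PNS ≈ 0.684

p₁ = 0.794, p₀ = 0.11.
Under exogeneity and monotonicity, PNS = p₁ − p₀.
PNS = 0.794 − 0.11 = 0.684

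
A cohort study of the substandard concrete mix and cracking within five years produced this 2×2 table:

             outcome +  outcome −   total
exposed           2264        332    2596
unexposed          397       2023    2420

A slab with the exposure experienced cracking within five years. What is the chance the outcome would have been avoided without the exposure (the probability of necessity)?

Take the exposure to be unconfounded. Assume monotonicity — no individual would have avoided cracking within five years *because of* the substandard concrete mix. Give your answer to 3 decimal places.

PN ≈ 0.812

p₁ = P(outcome | exposed) = 2264/2596 = 0.87211
p₀ = P(outcome | unexposed) = 397/2420 = 0.16405
Under exogeneity and monotonicity, PN = (p₁ − p₀)/p₁.
PN = (0.87211 − 0.16405) / 0.87211 ≈ 0.8119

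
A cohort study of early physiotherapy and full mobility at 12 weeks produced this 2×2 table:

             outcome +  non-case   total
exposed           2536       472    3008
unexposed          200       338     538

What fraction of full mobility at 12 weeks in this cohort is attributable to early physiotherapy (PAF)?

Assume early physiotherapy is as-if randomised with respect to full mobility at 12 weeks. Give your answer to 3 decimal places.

p₁ = P(outcome | exposed) = 2536/3008 = 0.84309
p₀ = P(outcome | unexposed) = 200/538 = 0.37175
Exposure prevalence π = 3008/3546 = 0.84828; overall risk P(Y=1) = 0.77157.
Under exogeneity, PAF = [P(Y=1) − p₀]/P(Y=1).
PAF = (0.77157 − 0.37175) / 0.77157 ≈ 0.5182

PAF ≈ 0.518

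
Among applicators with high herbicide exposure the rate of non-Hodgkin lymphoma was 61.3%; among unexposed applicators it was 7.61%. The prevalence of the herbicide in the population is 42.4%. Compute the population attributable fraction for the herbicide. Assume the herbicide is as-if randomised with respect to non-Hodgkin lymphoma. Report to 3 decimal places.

PAF ≈ 0.749

p₁ = 0.613, p₀ = 0.0761.
Overall risk P(Y=1) = π·p₁ + (1−π)·p₀ = 0.424×0.613 + 0.576×0.0761 = 0.30375.
Under exogeneity, PAF = [P(Y=1) − p₀] / P(Y=1).
PAF = (0.30375 − 0.0761) / 0.30375 ≈ 0.7495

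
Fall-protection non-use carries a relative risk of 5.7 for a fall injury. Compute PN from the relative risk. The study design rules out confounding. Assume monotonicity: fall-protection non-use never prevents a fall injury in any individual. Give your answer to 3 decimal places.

PN ≈ 0.825

Under exogeneity and monotonicity, PN = (RR − 1) / RR = 1 − 1/RR.
PN = (5.7 − 1) / 5.7 = 4.7 / 5.7 ≈ 0.8246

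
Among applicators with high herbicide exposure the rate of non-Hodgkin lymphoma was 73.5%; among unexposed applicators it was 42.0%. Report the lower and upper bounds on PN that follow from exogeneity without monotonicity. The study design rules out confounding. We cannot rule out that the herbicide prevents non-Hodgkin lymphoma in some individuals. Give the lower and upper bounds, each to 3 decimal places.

p₁ = 0.735, p₀ = 0.42.
Under exogeneity alone the bounds on PN are max{0,(p₁−p₀)/p₁} ≤ PN ≤ min{1,(1−p₀)/p₁}.
  lower = (p₁ − p₀)/p₁ = 0.315 / 0.735 ≈ 0.4286
  upper = min{1, (1 − p₀)/p₁} = 0.58 / 0.735 ≈ 0.7891

0.429 ≤ PN ≤ 0.789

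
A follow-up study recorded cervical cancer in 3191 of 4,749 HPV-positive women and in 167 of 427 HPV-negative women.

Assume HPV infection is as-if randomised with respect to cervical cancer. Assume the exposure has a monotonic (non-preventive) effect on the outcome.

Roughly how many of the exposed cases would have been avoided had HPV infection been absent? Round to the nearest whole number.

about 1334 cases

p₁ = P(outcome | exposed) = 3191/4749 = 0.67193
p₀ = P(outcome | unexposed) = 167/427 = 0.3911
PN = (p₁ − p₀)/p₁ = (0.67193 − 0.3911) / 0.67193 ≈ 0.41795.
Attributable cases ≈ PN × (exposed cases) = 0.41795 × 3191 ≈ 1333.66.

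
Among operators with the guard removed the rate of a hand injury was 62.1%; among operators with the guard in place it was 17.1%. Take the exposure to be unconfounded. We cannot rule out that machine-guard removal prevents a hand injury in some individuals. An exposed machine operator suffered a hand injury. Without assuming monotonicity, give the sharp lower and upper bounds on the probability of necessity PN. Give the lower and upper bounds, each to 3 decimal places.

0.725 ≤ PN ≤ 1.000

p₁ = 0.621, p₀ = 0.171.
Under exogeneity alone the bounds on PN are max{0,(p₁−p₀)/p₁} ≤ PN ≤ min{1,(1−p₀)/p₁}.
  lower = (p₁ − p₀)/p₁ = 0.45 / 0.621 ≈ 0.7246
  upper = min{1, (1 − p₀)/p₁} = 0.829 / 0.621 ≈ 1.3349 → capped at 1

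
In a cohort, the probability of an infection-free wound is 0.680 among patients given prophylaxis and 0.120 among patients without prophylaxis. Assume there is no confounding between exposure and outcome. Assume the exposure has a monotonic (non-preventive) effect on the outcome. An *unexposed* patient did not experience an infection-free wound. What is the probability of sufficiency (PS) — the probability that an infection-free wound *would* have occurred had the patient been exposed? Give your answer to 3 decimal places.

Let p₁ = 0.68, p₀ = 0.12.
Under exogeneity and monotonicity, PS = (p₁ − p₀) / (1 − p₀).
PS = (0.68 − 0.12) / (1 − 0.12) = 0.56 / 0.88 ≈ 0.6364

PS ≈ 0.636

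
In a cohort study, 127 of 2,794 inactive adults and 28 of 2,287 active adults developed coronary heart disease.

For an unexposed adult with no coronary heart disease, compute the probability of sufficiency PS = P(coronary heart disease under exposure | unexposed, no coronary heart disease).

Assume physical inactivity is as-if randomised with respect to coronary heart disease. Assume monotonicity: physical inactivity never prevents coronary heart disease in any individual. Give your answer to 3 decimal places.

p₁ = P(outcome | exposed) = 127/2794 = 0.045455
p₀ = P(outcome | unexposed) = 28/2287 = 0.012243
Under exogeneity and monotonicity, PS = (p₁ − p₀) / (1 − p₀).
PS = (0.045455 − 0.012243) / (1 − 0.012243) = 0.033211 / 0.98776 ≈ 0.0336

PS ≈ 0.034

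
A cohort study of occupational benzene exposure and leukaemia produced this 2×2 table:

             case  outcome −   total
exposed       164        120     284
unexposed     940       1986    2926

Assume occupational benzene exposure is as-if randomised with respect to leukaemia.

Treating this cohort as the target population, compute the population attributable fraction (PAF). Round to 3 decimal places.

PAF ≈ 0.066

p₁ = P(outcome | exposed) = 164/284 = 0.57746
p₀ = P(outcome | unexposed) = 940/2926 = 0.32126
Exposure prevalence π = 284/3210 = 0.088474; overall risk P(Y=1) = 0.34393.
Under exogeneity, PAF = [P(Y=1) − p₀]/P(Y=1).
PAF = (0.34393 − 0.32126) / 0.34393 ≈ 0.0659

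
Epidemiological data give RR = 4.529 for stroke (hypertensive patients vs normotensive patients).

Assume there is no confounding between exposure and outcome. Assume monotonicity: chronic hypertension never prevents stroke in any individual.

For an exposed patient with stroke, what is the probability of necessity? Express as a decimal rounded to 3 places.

Under exogeneity and monotonicity, PN = (RR − 1) / RR = 1 − 1/RR.
PN = (4.529 − 1) / 4.529 = 3.529 / 4.529 ≈ 0.7792

PN ≈ 0.779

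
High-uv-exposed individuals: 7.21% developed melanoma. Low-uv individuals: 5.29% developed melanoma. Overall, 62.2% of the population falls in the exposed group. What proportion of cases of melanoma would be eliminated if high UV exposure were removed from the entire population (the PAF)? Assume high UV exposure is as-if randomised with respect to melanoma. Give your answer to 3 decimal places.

p₁ = 0.0721, p₀ = 0.0529.
Overall risk P(Y=1) = π·p₁ + (1−π)·p₀ = 0.622×0.0721 + 0.378×0.0529 = 0.064842.
Under exogeneity, PAF = [P(Y=1) − p₀] / P(Y=1).
PAF = (0.064842 − 0.0529) / 0.064842 ≈ 0.1842

PAF ≈ 0.184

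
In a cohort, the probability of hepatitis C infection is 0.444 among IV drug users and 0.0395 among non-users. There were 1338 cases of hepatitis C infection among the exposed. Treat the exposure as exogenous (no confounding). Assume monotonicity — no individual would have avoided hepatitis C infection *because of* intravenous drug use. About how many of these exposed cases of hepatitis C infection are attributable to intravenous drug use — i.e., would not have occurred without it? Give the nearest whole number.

about 1219 cases

Let p₁ = 0.444, p₀ = 0.0395.
PN = (p₁ − p₀)/p₁ = (0.444 − 0.0395) / 0.444 ≈ 0.91104.
Attributable cases ≈ PN × (exposed cases) = 0.91104 × 1338 ≈ 1218.97.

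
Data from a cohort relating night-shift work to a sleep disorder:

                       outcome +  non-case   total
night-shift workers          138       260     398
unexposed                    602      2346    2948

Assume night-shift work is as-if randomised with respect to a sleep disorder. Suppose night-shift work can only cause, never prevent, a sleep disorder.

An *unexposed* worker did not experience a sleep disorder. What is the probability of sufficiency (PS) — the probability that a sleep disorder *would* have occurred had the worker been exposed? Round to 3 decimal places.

p₁ = P(outcome | exposed) = 138/398 = 0.34673
p₀ = P(outcome | unexposed) = 602/2948 = 0.20421
Under exogeneity and monotonicity, PS = (p₁ − p₀)/(1 − p₀).
PS = (0.34673 − 0.20421) / 0.79579 ≈ 0.1791

PS ≈ 0.179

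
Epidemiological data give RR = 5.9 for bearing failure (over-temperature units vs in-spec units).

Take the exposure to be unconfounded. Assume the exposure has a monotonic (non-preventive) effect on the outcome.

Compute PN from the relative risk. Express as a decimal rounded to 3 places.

Under exogeneity and monotonicity, PN = (RR − 1) / RR = 1 − 1/RR.
PN = (5.9 − 1) / 5.9 = 4.9 / 5.9 ≈ 0.8305

PN ≈ 0.831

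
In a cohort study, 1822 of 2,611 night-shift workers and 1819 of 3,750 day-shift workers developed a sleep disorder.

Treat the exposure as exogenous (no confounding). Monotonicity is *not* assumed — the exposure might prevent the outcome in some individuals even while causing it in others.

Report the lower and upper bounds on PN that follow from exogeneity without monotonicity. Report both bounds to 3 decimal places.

0.305 ≤ PN ≤ 0.738

p₁ = P(outcome | exposed) = 1822/2611 = 0.69782
p₀ = P(outcome | unexposed) = 1819/3750 = 0.48507
Under exogeneity alone the bounds on PN are max{0,(p₁−p₀)/p₁} ≤ PN ≤ min{1,(1−p₀)/p₁}.
  lower = (p₁ − p₀)/p₁ = 0.21275 / 0.69782 ≈ 0.3049
  upper = min{1, (1 − p₀)/p₁} = 0.51493 / 0.69782 ≈ 0.7379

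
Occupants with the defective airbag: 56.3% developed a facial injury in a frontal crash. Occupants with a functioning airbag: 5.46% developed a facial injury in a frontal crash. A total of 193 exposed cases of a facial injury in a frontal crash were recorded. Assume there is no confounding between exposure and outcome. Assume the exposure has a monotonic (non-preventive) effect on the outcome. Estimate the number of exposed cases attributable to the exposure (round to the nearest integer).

about 174 cases

p₁ = 0.563, p₀ = 0.0546.
PN = (p₁ − p₀)/p₁ = (0.563 − 0.0546) / 0.563 ≈ 0.90302.
Attributable cases ≈ PN × (exposed cases) = 0.90302 × 193 ≈ 174.28.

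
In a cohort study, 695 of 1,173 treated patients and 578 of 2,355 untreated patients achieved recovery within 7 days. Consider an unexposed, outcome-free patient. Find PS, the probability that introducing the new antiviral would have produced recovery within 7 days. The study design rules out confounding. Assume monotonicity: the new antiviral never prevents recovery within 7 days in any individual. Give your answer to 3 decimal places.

PS ≈ 0.460

p₁ = P(outcome | exposed) = 695/1173 = 0.5925
p₀ = P(outcome | unexposed) = 578/2355 = 0.24544
Under exogeneity and monotonicity, PS = (p₁ − p₀) / (1 − p₀).
PS = (0.5925 − 0.24544) / (1 − 0.24544) = 0.34706 / 0.75456 ≈ 0.4600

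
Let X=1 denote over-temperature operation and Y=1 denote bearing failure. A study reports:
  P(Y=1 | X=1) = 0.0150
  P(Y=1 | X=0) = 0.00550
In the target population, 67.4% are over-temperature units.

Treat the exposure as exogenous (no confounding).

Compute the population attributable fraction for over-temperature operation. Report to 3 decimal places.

PAF ≈ 0.538

Let p₁ = 0.015, p₀ = 0.0055.
Overall risk P(Y=1) = π·p₁ + (1−π)·p₀ = 0.674×0.015 + 0.326×0.0055 = 0.011903.
Under exogeneity, PAF = [P(Y=1) − p₀] / P(Y=1).
PAF = (0.011903 − 0.0055) / 0.011903 ≈ 0.5379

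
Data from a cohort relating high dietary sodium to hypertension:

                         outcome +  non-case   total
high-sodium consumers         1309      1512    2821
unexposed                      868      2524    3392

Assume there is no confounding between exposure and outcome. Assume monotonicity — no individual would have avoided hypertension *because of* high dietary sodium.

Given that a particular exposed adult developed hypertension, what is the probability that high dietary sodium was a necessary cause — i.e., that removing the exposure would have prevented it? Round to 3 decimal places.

p₁ = P(outcome | exposed) = 1309/2821 = 0.46402
p₀ = P(outcome | unexposed) = 868/3392 = 0.2559
Under exogeneity and monotonicity, PN = (p₁ − p₀) / p₁.
PN = (0.46402 − 0.2559) / 0.46402 = 0.20812 / 0.46402 ≈ 0.4485

PN ≈ 0.449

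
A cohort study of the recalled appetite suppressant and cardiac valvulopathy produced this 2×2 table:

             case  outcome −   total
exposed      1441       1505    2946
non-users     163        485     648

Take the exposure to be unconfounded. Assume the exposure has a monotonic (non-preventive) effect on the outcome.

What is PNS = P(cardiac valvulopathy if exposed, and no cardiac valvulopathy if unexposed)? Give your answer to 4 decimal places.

p₁ = P(outcome | exposed) = 1441/2946 = 0.48914
p₀ = P(outcome | unexposed) = 163/648 = 0.25154
Under exogeneity and monotonicity, PNS = p₁ − p₀.
PNS = 0.48914 − 0.25154 = 0.23759

PNS ≈ 0.2376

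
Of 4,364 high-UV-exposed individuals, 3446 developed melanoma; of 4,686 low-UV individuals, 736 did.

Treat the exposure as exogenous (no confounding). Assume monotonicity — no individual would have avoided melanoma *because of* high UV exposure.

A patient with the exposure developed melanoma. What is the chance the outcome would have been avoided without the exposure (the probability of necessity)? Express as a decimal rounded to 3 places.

PN ≈ 0.801

p₁ = P(outcome | exposed) = 3446/4364 = 0.78964
p₀ = P(outcome | unexposed) = 736/4686 = 0.15706
Under exogeneity and monotonicity, PN = (p₁ − p₀) / p₁.
PN = (0.78964 − 0.15706) / 0.78964 = 0.63258 / 0.78964 ≈ 0.8011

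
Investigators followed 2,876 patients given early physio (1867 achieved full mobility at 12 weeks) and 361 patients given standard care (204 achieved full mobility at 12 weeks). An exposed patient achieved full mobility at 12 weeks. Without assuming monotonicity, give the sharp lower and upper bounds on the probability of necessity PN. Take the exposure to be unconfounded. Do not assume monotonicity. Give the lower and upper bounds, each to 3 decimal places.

0.130 ≤ PN ≤ 0.670

p₁ = P(outcome | exposed) = 1867/2876 = 0.64917
p₀ = P(outcome | unexposed) = 204/361 = 0.5651
Under exogeneity alone the bounds on PN are max{0,(p₁−p₀)/p₁} ≤ PN ≤ min{1,(1−p₀)/p₁}.
  lower = (p₁ − p₀)/p₁ = 0.084069 / 0.64917 ≈ 0.1295
  upper = min{1, (1 − p₀)/p₁} = 0.4349 / 0.64917 ≈ 0.6699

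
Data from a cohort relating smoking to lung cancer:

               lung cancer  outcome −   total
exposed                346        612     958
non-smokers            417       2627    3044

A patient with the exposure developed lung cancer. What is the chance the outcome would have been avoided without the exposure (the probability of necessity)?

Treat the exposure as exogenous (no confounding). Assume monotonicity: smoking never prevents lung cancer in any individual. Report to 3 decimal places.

PN ≈ 0.621

p₁ = P(outcome | exposed) = 346/958 = 0.36117
p₀ = P(outcome | unexposed) = 417/3044 = 0.13699
Under exogeneity and monotonicity, PN = (p₁ − p₀) / p₁.
PN = (0.36117 − 0.13699) / 0.36117 = 0.22418 / 0.36117 ≈ 0.6207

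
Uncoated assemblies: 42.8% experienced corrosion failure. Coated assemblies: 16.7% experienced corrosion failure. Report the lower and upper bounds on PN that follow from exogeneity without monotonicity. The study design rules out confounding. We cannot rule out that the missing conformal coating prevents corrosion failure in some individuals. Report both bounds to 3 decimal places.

0.610 ≤ PN ≤ 1.000

p₁ = 0.428, p₀ = 0.167.
Under exogeneity alone the bounds on PN are max{0,(p₁−p₀)/p₁} ≤ PN ≤ min{1,(1−p₀)/p₁}.
  lower = (p₁ − p₀)/p₁ = 0.261 / 0.428 ≈ 0.6098
  upper = min{1, (1 − p₀)/p₁} = 0.833 / 0.428 ≈ 1.9463 → capped at 1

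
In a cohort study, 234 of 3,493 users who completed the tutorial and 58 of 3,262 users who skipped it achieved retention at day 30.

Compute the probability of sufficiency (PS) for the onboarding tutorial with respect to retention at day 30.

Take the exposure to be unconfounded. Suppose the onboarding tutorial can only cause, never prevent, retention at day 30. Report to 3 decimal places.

p₁ = P(outcome | exposed) = 234/3493 = 0.066991
p₀ = P(outcome | unexposed) = 58/3262 = 0.017781
Under exogeneity and monotonicity, PS = (p₁ − p₀) / (1 − p₀).
PS = (0.066991 − 0.017781) / (1 − 0.017781) = 0.049211 / 0.98222 ≈ 0.0501

PS ≈ 0.050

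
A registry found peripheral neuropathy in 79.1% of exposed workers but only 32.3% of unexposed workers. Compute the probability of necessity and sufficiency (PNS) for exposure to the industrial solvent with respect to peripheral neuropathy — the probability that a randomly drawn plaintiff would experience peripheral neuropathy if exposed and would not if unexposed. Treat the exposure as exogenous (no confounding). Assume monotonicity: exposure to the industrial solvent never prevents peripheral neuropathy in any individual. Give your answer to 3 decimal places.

PNS ≈ 0.468

p₁ = 0.791, p₀ = 0.323.
Under exogeneity and monotonicity, PNS = p₁ − p₀.
PNS = 0.791 − 0.323 = 0.468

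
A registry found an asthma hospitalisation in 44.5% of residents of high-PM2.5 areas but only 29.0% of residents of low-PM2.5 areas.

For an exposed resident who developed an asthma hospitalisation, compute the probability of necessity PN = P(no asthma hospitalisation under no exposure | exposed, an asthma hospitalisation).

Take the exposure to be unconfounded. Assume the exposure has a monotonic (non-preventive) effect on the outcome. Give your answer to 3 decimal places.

PN ≈ 0.348

p₁ = 0.445, p₀ = 0.29.
Under exogeneity and monotonicity, PN = (p₁ − p₀) / p₁.
PN = (0.445 − 0.29) / 0.445 = 0.155 / 0.445 ≈ 0.3483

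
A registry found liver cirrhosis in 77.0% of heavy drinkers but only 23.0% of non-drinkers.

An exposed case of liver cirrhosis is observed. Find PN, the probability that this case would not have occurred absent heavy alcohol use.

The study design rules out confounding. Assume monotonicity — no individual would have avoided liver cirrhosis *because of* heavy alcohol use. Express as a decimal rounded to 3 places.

p₁ = 0.77, p₀ = 0.23.
Under exogeneity and monotonicity, PN = (p₁ − p₀) / p₁.
PN = (0.77 − 0.23) / 0.77 = 0.54 / 0.77 ≈ 0.7013

PN ≈ 0.701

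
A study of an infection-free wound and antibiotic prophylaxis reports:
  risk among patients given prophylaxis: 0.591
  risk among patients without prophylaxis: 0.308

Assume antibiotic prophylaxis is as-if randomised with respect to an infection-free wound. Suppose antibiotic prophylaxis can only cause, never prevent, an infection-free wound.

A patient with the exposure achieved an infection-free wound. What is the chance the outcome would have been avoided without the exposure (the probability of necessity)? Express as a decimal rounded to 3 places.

PN ≈ 0.479

Let p₁ = 0.591, p₀ = 0.308.
Under exogeneity and monotonicity, PN = (p₁ − p₀) / p₁.
PN = (0.591 − 0.308) / 0.591 = 0.283 / 0.591 ≈ 0.4788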